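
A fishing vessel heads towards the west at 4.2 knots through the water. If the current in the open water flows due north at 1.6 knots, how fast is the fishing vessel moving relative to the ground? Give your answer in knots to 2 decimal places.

4.49 knots

Taking east as x and north as y: velocity relative to the water = (-4.200, 0.000) knots; the water relative to ground = (0.000, 1.600) knots.
Velocity relative to ground = (-4.200, 0.000) + (0.000, 1.600) = (-4.200, 1.600) knots.
Speed = |(-4.200, 1.600)| = 4.494 knots.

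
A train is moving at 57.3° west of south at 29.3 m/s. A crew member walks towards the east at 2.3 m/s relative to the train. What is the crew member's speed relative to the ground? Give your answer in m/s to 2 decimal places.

Taking east as x and north as y: train velocity = (-24.656, -15.829) m/s; crew member velocity relative to train = (2.300, 0.000) m/s.
Velocity relative to ground = (-24.656, -15.829) + (2.300, 0.000) = (-22.356, -15.829) m/s.
Speed = |(-22.356, -15.829)| = 27.393 m/s.

27.39 m/s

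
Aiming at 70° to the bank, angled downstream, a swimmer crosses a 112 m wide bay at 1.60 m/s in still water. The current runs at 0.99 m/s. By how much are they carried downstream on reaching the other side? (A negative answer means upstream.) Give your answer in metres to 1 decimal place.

114.5 m

Perpendicular speed = 1.504 m/s; crossing time = 112 / 1.504 = 74.492 s.
Net downstream speed = 1.537 m/s.
Drift = 1.537 × 74.492 = 114.512 m (downstream).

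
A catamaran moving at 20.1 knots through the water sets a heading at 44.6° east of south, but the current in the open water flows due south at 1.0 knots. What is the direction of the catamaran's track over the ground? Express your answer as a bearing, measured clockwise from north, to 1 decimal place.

137.3°

Taking east as x and north as y: velocity relative to the water = (14.113, -14.312) knots; the water relative to ground = (0.000, -1.000) knots.
Velocity relative to ground = (14.113, -14.312) + (0.000, -1.000) = (14.113, -15.312) knots.
Bearing = atan2(14.11, -15.31) = 137.33° clockwise from north.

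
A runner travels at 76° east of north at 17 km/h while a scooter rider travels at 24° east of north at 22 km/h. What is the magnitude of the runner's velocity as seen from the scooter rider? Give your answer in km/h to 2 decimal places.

Taking east as x and north as y: runner velocity = (16.495, 4.113) km/h; scooter rider velocity = (8.948, 20.098) km/h.
Velocity of runner relative to scooter rider = (16.495, 4.113) − (8.948, 20.098) = (7.547, -15.985) km/h.
Magnitude = |(7.547, -15.985)| = 17.677 km/h.

17.68 km/h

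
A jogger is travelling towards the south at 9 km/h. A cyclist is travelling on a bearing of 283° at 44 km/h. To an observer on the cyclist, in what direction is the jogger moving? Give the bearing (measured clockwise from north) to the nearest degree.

114°

Taking east as x and north as y: jogger velocity = (0.000, -9.000) km/h; cyclist velocity = (-42.872, 9.898) km/h.
Velocity of jogger relative to cyclist = (0.000, -9.000) − (-42.872, 9.898) = (42.872, -18.898) km/h.
Bearing = atan2(42.87, -18.90) = 113.79° clockwise from north.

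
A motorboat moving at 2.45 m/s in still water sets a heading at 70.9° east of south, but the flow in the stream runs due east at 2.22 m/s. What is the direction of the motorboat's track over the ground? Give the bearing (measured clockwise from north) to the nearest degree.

100°

Taking east as x and north as y: velocity relative to the water = (2.315, -0.802) m/s; the water relative to ground = (2.220, 0.000) m/s.
Velocity relative to ground = (2.315, -0.802) + (2.220, 0.000) = (4.535, -0.802) m/s.
Bearing = atan2(4.54, -0.80) = 100.02° clockwise from north.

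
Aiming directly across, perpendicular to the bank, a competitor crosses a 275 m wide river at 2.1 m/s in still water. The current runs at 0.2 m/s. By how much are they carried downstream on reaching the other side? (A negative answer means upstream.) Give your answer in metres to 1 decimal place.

26.2 m

Perpendicular speed = 2.100 m/s; crossing time = 275 / 2.100 = 130.952 s.
Net downstream speed = 0.200 m/s.
Drift = 0.200 × 130.952 = 26.190 m (downstream).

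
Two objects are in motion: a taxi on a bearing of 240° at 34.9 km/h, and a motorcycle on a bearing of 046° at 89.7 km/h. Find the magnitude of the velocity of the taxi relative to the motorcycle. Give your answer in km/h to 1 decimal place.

123.9 km/h

Taking east as x and north as y: taxi velocity = (-30.224, -17.450) km/h; motorcycle velocity = (64.525, 62.311) km/h.
Velocity of taxi relative to motorcycle = (-30.224, -17.450) − (64.525, 62.311) = (-94.749, -79.761) km/h.
Magnitude = |(-94.749, -79.761)| = 123.851 km/h.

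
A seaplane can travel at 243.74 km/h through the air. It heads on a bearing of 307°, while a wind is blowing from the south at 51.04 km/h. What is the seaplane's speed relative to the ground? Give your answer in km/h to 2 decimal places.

277.47 km/h

Taking east as x and north as y: velocity relative to the air = (-194.659, 146.686) km/h; the air relative to ground = (0.000, 51.040) km/h.
Velocity relative to ground = (-194.659, 146.686) + (0.000, 51.040) = (-194.659, 197.726) km/h.
Speed = |(-194.659, 197.726)| = 277.467 km/h.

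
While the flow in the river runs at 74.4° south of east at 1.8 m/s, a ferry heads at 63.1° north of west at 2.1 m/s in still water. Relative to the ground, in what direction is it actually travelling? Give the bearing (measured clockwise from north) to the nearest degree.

Taking east as x and north as y: velocity relative to the water = (-0.950, 1.873) m/s; the water relative to ground = (0.484, -1.734) m/s.
Velocity relative to ground = (-0.950, 1.873) + (0.484, -1.734) = (-0.466, 0.139) m/s.
Bearing = atan2(-0.47, 0.14) = 286.62° clockwise from north.

287°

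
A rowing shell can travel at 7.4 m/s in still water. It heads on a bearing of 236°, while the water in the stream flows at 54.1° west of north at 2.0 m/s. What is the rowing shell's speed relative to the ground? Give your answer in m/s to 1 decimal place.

8.3 m/s

Taking east as x and north as y: velocity relative to the water = (-6.135, -4.138) m/s; the water relative to ground = (-1.620, 1.173) m/s.
Velocity relative to ground = (-6.135, -4.138) + (-1.620, 1.173) = (-7.755, -2.965) m/s.
Speed = |(-7.755, -2.965)| = 8.303 m/s.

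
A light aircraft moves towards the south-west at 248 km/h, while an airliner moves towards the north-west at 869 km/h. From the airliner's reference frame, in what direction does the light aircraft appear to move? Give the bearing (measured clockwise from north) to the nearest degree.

Taking east as x and north as y: light aircraft velocity = (-175.362, -175.362) km/h; airliner velocity = (-614.476, 614.476) km/h.
Velocity of light aircraft relative to airliner = (-175.362, -175.362) − (-614.476, 614.476) = (439.113, -789.838) km/h.
Bearing = atan2(439.11, -789.84) = 150.93° clockwise from north.

151°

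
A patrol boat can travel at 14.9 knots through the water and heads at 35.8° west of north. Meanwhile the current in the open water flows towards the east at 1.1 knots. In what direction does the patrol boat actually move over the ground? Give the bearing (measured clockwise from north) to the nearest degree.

Taking east as x and north as y: velocity relative to the water = (-8.716, 12.085) knots; the water relative to ground = (1.100, 0.000) knots.
Velocity relative to ground = (-8.716, 12.085) + (1.100, 0.000) = (-7.616, 12.085) knots.
Bearing = atan2(-7.62, 12.08) = 327.78° clockwise from north.

328°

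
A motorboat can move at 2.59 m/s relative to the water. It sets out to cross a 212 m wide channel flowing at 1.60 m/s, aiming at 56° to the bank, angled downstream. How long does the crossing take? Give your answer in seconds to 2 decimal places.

The component of the motorboat's velocity perpendicular to the bank is 2.59 × sin 56° = 2.147 m/s.
The current is parallel to the bank, so it does not affect the crossing time.
Time = 212 / 2.147 = 98.733 s.

98.73 s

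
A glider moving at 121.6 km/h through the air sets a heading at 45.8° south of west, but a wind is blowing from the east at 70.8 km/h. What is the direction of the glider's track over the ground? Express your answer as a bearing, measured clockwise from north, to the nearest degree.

241°

Taking east as x and north as y: velocity relative to the air = (-84.775, -87.176) km/h; the air relative to ground = (-70.800, 0.000) km/h.
Velocity relative to ground = (-84.775, -87.176) + (-70.800, 0.000) = (-155.575, -87.176) km/h.
Bearing = atan2(-155.58, -87.18) = 240.74° clockwise from north.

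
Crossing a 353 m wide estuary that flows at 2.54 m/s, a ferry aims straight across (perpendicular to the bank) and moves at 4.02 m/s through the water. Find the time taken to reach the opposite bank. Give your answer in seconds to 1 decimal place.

The component of the ferry's velocity perpendicular to the bank is 4.02 m/s.
The current is parallel to the bank, so it does not affect the crossing time.
Time = 353 / 4.020 = 87.811 s.

87.8 s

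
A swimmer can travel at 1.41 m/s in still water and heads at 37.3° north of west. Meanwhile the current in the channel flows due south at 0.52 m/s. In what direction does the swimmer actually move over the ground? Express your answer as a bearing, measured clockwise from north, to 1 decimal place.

Taking east as x and north as y: velocity relative to the water = (-1.122, 0.854) m/s; the water relative to ground = (0.000, -0.520) m/s.
Velocity relative to ground = (-1.122, 0.854) + (0.000, -0.520) = (-1.122, 0.334) m/s.
Bearing = atan2(-1.12, 0.33) = 286.60° clockwise from north.

286.6°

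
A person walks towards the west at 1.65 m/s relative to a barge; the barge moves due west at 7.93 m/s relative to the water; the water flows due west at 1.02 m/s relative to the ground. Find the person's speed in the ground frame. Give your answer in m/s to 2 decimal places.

In east/north components (m/s): person relative to barge = (-1.650, 0.000); barge relative to water = (-7.930, 0.000); water relative to ground = (-1.020, 0.000).
Sum = (-10.600, 0.000) m/s.
Speed = |(-10.600, 0.000)| = 10.600 m/s.

10.60 m/s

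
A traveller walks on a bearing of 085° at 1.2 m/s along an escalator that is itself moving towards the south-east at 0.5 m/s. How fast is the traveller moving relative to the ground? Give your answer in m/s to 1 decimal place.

Taking east as x and north as y: escalator velocity = (0.354, -0.354) m/s; traveller velocity relative to escalator = (1.195, 0.105) m/s.
Velocity relative to ground = (0.354, -0.354) + (1.195, 0.105) = (1.549, -0.249) m/s.
Speed = |(1.549, -0.249)| = 1.569 m/s.

1.6 m/s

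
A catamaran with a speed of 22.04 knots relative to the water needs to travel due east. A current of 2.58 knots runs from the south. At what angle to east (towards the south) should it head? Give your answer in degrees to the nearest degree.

7°

The current pushes perpendicular to the desired track; the heading must have a component into the current equal to 2.58 knots: 22.04 sin θ = 2.58.
sin θ = 0.1171, so θ = 6.722°.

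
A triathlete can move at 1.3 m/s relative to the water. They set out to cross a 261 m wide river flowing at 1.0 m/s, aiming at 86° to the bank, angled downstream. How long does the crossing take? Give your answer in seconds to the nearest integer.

201 s

The component of the triathlete's velocity perpendicular to the bank is 1.3 × sin 86° = 1.297 m/s.
The current is parallel to the bank, so it does not affect the crossing time.
Time = 261 / 1.297 = 201.259 s.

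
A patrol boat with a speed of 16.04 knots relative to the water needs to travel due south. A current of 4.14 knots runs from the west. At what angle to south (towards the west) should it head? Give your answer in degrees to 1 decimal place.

The current pushes perpendicular to the desired track; the heading must have a component into the current equal to 4.14 knots: 16.04 sin θ = 4.14.
sin θ = 0.2581, so θ = 14.958°.

15.0°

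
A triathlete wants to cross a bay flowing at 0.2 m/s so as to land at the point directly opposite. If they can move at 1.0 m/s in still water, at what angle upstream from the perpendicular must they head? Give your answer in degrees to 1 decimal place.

To cancel the current, the upstream component of the triathlete's velocity must equal the flow: 1.0 sin θ = 0.2.
sin θ = 0.2 / 1.0 = 0.2000.
θ = arcsin(0.2000) = 11.537°.

11.5°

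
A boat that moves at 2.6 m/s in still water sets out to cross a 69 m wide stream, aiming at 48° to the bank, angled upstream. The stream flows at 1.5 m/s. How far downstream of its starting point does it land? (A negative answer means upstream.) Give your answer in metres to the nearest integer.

Perpendicular speed = 1.932 m/s; crossing time = 69 / 1.932 = 35.711 s.
Net downstream speed = -0.240 m/s.
Drift = -0.240 × 35.711 = -8.561 m (upstream).

-9 m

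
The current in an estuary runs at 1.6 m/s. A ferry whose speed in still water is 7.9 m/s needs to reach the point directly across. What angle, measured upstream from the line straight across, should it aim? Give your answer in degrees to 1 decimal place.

11.7°

To cancel the current, the upstream component of the ferry's velocity must equal the flow: 7.9 sin θ = 1.6.
sin θ = 1.6 / 7.9 = 0.2025.
θ = arcsin(0.2025) = 11.685°.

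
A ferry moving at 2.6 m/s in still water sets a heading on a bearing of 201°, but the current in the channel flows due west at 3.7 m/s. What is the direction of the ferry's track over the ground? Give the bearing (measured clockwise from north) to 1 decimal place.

Taking east as x and north as y: velocity relative to the water = (-0.932, -2.427) m/s; the water relative to ground = (-3.700, 0.000) m/s.
Velocity relative to ground = (-0.932, -2.427) + (-3.700, 0.000) = (-4.632, -2.427) m/s.
Bearing = atan2(-4.63, -2.43) = 242.34° clockwise from north.

242.3°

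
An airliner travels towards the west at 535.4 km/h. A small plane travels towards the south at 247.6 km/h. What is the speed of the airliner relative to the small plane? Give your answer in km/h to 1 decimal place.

589.9 km/h

Taking east as x and north as y: airliner velocity = (-535.400, 0.000) km/h; small plane velocity = (0.000, -247.600) km/h.
Velocity of airliner relative to small plane = (-535.400, 0.000) − (0.000, -247.600) = (-535.400, 247.600) km/h.
Magnitude = |(-535.400, 247.600)| = 589.880 km/h.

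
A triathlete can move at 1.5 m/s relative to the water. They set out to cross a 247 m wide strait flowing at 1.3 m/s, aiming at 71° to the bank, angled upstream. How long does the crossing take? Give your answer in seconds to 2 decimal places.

174.15 s

The component of the triathlete's velocity perpendicular to the bank is 1.5 × sin 71° = 1.418 m/s.
Only the cross-stream component determines the crossing time; the current contributes nothing perpendicular to the bank.
Time = 247 / 1.418 = 174.155 s.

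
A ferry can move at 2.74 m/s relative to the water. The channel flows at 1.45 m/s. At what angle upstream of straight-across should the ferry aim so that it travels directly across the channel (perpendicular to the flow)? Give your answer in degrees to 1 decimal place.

32.0°

To cancel the current, the upstream component of the ferry's velocity must equal the flow: 2.74 sin θ = 1.45.
sin θ = 1.45 / 2.74 = 0.5292.
θ = arcsin(0.5292) = 31.951°.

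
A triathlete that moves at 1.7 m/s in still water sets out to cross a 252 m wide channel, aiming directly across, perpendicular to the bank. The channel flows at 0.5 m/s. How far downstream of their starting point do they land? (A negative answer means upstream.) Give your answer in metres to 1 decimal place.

Perpendicular speed = 1.700 m/s; crossing time = 252 / 1.700 = 148.235 s.
Net downstream speed = 0.500 m/s.
Drift = 0.500 × 148.235 = 74.118 m (downstream).

74.1 m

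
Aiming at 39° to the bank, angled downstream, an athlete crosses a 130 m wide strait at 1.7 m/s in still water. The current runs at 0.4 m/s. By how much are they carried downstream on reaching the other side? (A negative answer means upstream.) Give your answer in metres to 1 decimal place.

Perpendicular speed = 1.070 m/s; crossing time = 130 / 1.070 = 121.513 s.
Net downstream speed = 1.721 m/s.
Drift = 1.721 × 121.513 = 209.142 m (downstream).

209.1 m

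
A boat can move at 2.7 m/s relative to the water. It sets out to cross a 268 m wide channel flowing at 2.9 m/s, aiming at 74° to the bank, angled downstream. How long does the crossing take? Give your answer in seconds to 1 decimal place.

103.3 s

The component of the boat's velocity perpendicular to the bank is 2.7 × sin 74° = 2.595 m/s.
Only the cross-stream component determines the crossing time; the current contributes nothing perpendicular to the bank.
Time = 268 / 2.595 = 103.259 s.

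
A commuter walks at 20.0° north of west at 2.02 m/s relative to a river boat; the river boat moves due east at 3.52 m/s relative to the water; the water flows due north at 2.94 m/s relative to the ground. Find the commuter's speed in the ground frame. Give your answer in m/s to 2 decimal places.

In east/north components (m/s): commuter relative to river boat = (-1.898, 0.691); river boat relative to water = (3.520, 0.000); water relative to ground = (0.000, 2.940).
Sum = (1.622, 3.631) m/s.
Speed = |(1.622, 3.631)| = 3.977 m/s.

3.98 m/s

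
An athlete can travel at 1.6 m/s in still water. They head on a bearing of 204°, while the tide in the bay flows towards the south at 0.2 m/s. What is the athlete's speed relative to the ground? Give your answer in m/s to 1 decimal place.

Taking east as x and north as y: velocity relative to the water = (-0.651, -1.462) m/s; the water relative to ground = (0.000, -0.200) m/s.
Velocity relative to ground = (-0.651, -1.462) + (0.000, -0.200) = (-0.651, -1.662) m/s.
Speed = |(-0.651, -1.662)| = 1.785 m/s.

1.8 m/s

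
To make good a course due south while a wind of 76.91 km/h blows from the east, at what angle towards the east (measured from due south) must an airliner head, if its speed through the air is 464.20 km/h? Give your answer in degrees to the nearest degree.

The wind pushes perpendicular to the desired track; the heading must have a component into the wind equal to 76.91 km/h: 464.20 sin θ = 76.91.
sin θ = 0.1657, so θ = 9.537°.

10°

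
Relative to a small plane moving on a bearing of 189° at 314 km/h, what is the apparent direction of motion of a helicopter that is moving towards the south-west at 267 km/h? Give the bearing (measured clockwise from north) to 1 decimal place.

Taking east as x and north as y: helicopter velocity = (-188.798, -188.798) km/h; small plane velocity = (-49.120, -310.134) km/h.
Velocity of helicopter relative to small plane = (-188.798, -188.798) − (-49.120, -310.134) = (-139.677, 121.337) km/h.
Bearing = atan2(-139.68, 121.34) = 310.98° clockwise from north.

311.0°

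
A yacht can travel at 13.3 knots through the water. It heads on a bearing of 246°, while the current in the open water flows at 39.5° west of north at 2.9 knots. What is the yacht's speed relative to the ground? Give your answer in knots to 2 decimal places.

Taking east as x and north as y: velocity relative to the water = (-12.150, -5.410) knots; the water relative to ground = (-1.845, 2.238) knots.
Velocity relative to ground = (-12.150, -5.410) + (-1.845, 2.238) = (-13.995, -3.172) knots.
Speed = |(-13.995, -3.172)| = 14.350 knots.

14.35 knots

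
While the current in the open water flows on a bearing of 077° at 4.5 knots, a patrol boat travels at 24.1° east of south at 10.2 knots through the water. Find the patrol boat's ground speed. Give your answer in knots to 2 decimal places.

11.91 knots

Taking east as x and north as y: velocity relative to the water = (4.165, -9.311) knots; the water relative to ground = (4.385, 1.012) knots.
Velocity relative to ground = (4.165, -9.311) + (4.385, 1.012) = (8.550, -8.299) knots.
Speed = |(8.550, -8.299)| = 11.915 knots.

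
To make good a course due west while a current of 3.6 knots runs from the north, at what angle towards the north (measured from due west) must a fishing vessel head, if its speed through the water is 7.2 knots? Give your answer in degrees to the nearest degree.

30°

The current pushes perpendicular to the desired track; the heading must have a component into the current equal to 3.6 knots: 7.2 sin θ = 3.6.
sin θ = 0.5000, so θ = 30.000°.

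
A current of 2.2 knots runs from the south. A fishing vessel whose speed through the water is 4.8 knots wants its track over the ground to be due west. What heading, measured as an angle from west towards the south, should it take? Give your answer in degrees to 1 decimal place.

The current pushes perpendicular to the desired track; the heading must have a component into the current equal to 2.2 knots: 4.8 sin θ = 2.2.
sin θ = 0.4583, so θ = 27.280°.

27.3°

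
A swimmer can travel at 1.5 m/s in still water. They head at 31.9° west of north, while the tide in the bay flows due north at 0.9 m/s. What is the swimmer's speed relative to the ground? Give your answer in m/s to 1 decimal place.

Taking east as x and north as y: velocity relative to the water = (-0.793, 1.273) m/s; the water relative to ground = (0.000, 0.900) m/s.
Velocity relative to ground = (-0.793, 1.273) + (0.000, 0.900) = (-0.793, 2.173) m/s.
Speed = |(-0.793, 2.173)| = 2.313 m/s.

2.3 m/s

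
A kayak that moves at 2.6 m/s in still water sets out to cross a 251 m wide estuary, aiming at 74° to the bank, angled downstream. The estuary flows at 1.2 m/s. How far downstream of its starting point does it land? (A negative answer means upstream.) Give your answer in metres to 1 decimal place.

192.5 m

Perpendicular speed = 2.499 m/s; crossing time = 251 / 2.499 = 100.429 s.
Net downstream speed = 1.917 m/s.
Drift = 1.917 × 100.429 = 192.488 m (downstream).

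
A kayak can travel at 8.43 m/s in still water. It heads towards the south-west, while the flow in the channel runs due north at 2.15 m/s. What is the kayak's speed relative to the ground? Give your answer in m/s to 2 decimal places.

7.07 m/s

Taking east as x and north as y: velocity relative to the water = (-5.961, -5.961) m/s; the water relative to ground = (0.000, 2.150) m/s.
Velocity relative to ground = (-5.961, -5.961) + (0.000, 2.150) = (-5.961, -3.811) m/s.
Speed = |(-5.961, -3.811)| = 7.075 m/s.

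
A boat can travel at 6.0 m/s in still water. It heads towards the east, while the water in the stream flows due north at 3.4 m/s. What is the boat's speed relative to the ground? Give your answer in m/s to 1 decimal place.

Taking east as x and north as y: velocity relative to the water = (6.000, 0.000) m/s; the water relative to ground = (0.000, 3.400) m/s.
Velocity relative to ground = (6.000, 0.000) + (0.000, 3.400) = (6.000, 3.400) m/s.
Speed = |(6.000, 3.400)| = 6.896 m/s.

6.9 m/s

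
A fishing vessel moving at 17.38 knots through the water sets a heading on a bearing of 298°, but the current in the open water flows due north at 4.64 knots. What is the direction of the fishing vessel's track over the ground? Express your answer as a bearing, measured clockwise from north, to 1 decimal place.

Taking east as x and north as y: velocity relative to the water = (-15.346, 8.159) knots; the water relative to ground = (0.000, 4.640) knots.
Velocity relative to ground = (-15.346, 8.159) + (0.000, 4.640) = (-15.346, 12.799) knots.
Bearing = atan2(-15.35, 12.80) = 309.83° clockwise from north.

309.8°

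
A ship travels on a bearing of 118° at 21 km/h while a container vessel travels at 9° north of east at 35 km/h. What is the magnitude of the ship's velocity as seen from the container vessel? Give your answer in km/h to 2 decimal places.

22.18 km/h

Taking east as x and north as y: ship velocity = (18.542, -9.859) km/h; container vessel velocity = (34.569, 5.475) km/h.
Velocity of ship relative to container vessel = (18.542, -9.859) − (34.569, 5.475) = (-16.027, -15.334) km/h.
Magnitude = |(-16.027, -15.334)| = 22.181 km/h.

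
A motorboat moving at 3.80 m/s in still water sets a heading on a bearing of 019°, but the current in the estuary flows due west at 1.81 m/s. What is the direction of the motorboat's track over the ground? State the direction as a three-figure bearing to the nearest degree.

351°

Taking east as x and north as y: velocity relative to the water = (1.237, 3.593) m/s; the water relative to ground = (-1.810, 0.000) m/s.
Velocity relative to ground = (1.237, 3.593) + (-1.810, 0.000) = (-0.573, 3.593) m/s.
Bearing = atan2(-0.57, 3.59) = 350.94° clockwise from north.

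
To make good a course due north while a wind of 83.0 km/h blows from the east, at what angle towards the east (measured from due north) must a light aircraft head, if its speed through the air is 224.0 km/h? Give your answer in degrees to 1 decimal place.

21.7°

The wind pushes perpendicular to the desired track; the heading must have a component into the wind equal to 83.0 km/h: 224.0 sin θ = 83.0.
sin θ = 0.3705, so θ = 21.749°.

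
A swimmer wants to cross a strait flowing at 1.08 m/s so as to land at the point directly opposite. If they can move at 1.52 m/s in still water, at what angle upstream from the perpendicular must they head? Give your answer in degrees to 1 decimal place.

To cancel the current, the upstream component of the swimmer's velocity must equal the flow: 1.52 sin θ = 1.08.
sin θ = 1.08 / 1.52 = 0.7105.
θ = arcsin(0.7105) = 45.278°.

45.3°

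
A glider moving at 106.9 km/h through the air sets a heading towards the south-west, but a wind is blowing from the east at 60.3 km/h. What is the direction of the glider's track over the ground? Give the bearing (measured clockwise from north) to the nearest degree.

241°

Taking east as x and north as y: velocity relative to the air = (-75.590, -75.590) km/h; the air relative to ground = (-60.300, 0.000) km/h.
Velocity relative to ground = (-75.590, -75.590) + (-60.300, 0.000) = (-135.890, -75.590) km/h.
Bearing = atan2(-135.89, -75.59) = 240.91° clockwise from north.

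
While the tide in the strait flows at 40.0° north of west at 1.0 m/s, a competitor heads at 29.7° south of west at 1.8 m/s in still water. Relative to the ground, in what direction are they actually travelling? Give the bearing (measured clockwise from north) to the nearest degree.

Taking east as x and north as y: velocity relative to the water = (-1.564, -0.892) m/s; the water relative to ground = (-0.766, 0.643) m/s.
Velocity relative to ground = (-1.564, -0.892) + (-0.766, 0.643) = (-2.330, -0.249) m/s.
Bearing = atan2(-2.33, -0.25) = 263.90° clockwise from north.

264°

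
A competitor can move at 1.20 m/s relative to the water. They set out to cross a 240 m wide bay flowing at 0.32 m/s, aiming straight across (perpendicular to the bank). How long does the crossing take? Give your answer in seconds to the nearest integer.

200 s

The component of the competitor's velocity perpendicular to the bank is 1.20 m/s.
The current is parallel to the bank, so it does not affect the crossing time.
Time = 240 / 1.200 = 200.000 s.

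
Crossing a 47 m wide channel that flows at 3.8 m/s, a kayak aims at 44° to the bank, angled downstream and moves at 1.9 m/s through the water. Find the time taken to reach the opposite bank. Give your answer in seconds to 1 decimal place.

The component of the kayak's velocity perpendicular to the bank is 1.9 × sin 44° = 1.320 m/s.
The current is parallel to the bank, so it does not affect the crossing time.
Time = 47 / 1.320 = 35.610 s.

35.6 s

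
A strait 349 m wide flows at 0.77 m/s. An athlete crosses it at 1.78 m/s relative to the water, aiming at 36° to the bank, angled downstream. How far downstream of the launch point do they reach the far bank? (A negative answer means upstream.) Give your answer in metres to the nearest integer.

737 m

Perpendicular speed = 1.046 m/s; crossing time = 349 / 1.046 = 333.570 s.
Net downstream speed = 2.210 m/s.
Drift = 2.210 × 333.570 = 737.206 m (downstream).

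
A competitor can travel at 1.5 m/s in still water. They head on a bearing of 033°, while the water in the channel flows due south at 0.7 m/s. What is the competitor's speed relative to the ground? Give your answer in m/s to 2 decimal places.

0.99 m/s

Taking east as x and north as y: velocity relative to the water = (0.817, 1.258) m/s; the water relative to ground = (0.000, -0.700) m/s.
Velocity relative to ground = (0.817, 1.258) + (0.000, -0.700) = (0.817, 0.558) m/s.
Speed = |(0.817, 0.558)| = 0.989 m/s.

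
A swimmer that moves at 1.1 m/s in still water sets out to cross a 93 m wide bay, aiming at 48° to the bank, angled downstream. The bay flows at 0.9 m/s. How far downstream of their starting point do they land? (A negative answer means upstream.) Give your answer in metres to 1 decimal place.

Perpendicular speed = 0.817 m/s; crossing time = 93 / 0.817 = 113.767 s.
Net downstream speed = 1.636 m/s.
Drift = 1.636 × 113.767 = 186.128 m (downstream).

186.1 m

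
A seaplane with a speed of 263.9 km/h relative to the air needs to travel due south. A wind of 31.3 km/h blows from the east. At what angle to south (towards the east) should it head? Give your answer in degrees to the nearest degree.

The wind pushes perpendicular to the desired track; the heading must have a component into the wind equal to 31.3 km/h: 263.9 sin θ = 31.3.
sin θ = 0.1186, so θ = 6.812°.

7°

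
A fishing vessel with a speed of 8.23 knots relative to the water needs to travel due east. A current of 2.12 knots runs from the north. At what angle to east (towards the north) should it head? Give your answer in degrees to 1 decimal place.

The current pushes perpendicular to the desired track; the heading must have a component into the current equal to 2.12 knots: 8.23 sin θ = 2.12.
sin θ = 0.2576, so θ = 14.927°.

14.9°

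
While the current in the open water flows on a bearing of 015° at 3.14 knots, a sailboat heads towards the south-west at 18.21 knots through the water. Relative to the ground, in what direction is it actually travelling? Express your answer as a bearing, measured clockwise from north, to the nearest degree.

231°

Taking east as x and north as y: velocity relative to the water = (-12.876, -12.876) knots; the water relative to ground = (0.813, 3.033) knots.
Velocity relative to ground = (-12.876, -12.876) + (0.813, 3.033) = (-12.064, -9.843) knots.
Bearing = atan2(-12.06, -9.84) = 230.79° clockwise from north.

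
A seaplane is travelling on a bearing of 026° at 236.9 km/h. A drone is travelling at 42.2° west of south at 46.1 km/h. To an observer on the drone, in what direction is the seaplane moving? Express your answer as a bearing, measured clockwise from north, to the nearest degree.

029°

Taking east as x and north as y: seaplane velocity = (103.850, 212.924) km/h; drone velocity = (-30.966, -34.151) km/h.
Velocity of seaplane relative to drone = (103.850, 212.924) − (-30.966, -34.151) = (134.816, 247.075) km/h.
Bearing = atan2(134.82, 247.08) = 28.62° clockwise from north.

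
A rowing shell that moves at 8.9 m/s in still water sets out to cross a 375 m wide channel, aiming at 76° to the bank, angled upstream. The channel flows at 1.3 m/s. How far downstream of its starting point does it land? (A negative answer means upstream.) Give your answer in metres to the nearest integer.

-37 m

Perpendicular speed = 8.636 m/s; crossing time = 375 / 8.636 = 43.425 s.
Net downstream speed = -0.853 m/s.
Drift = -0.853 × 43.425 = -37.046 m (upstream).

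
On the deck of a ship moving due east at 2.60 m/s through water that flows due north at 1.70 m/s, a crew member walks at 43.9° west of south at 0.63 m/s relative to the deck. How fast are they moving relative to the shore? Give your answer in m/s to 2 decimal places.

2.50 m/s

In east/north components (m/s): crew member relative to ship = (-0.437, -0.454); ship relative to water = (2.600, 0.000); water relative to ground = (0.000, 1.700).
Sum = (2.163, 1.246) m/s.
Speed = |(2.163, 1.246)| = 2.496 m/s.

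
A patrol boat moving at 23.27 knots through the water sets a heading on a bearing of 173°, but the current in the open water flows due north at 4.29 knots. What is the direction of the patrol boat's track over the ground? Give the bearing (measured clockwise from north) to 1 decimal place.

Taking east as x and north as y: velocity relative to the water = (2.836, -23.097) knots; the water relative to ground = (0.000, 4.290) knots.
Velocity relative to ground = (2.836, -23.097) + (0.000, 4.290) = (2.836, -18.807) knots.
Bearing = atan2(2.84, -18.81) = 171.42° clockwise from north.

171.4°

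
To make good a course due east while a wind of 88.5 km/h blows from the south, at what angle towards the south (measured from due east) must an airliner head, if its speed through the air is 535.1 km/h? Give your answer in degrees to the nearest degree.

10°

The wind pushes perpendicular to the desired track; the heading must have a component into the wind equal to 88.5 km/h: 535.1 sin θ = 88.5.
sin θ = 0.1654, so θ = 9.520°.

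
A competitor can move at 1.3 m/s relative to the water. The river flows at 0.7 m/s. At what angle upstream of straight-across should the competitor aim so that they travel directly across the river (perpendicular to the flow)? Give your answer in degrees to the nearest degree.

33°

To cancel the current, the upstream component of the competitor's velocity must equal the flow: 1.3 sin θ = 0.7.
sin θ = 0.7 / 1.3 = 0.5385.
θ = arcsin(0.5385) = 32.579°.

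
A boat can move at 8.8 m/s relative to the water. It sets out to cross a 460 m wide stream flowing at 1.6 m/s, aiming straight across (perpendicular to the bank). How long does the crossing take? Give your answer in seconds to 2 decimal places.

52.27 s

The component of the boat's velocity perpendicular to the bank is 8.8 m/s.
The current is parallel to the bank, so it does not affect the crossing time.
Time = 460 / 8.800 = 52.273 s.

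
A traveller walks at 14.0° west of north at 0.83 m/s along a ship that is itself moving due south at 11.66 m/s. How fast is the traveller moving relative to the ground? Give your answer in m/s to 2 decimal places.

10.86 m/s

Taking east as x and north as y: ship velocity = (0.000, -11.660) m/s; traveller velocity relative to ship = (-0.201, 0.805) m/s.
Velocity relative to ground = (0.000, -11.660) + (-0.201, 0.805) = (-0.201, -10.855) m/s.
Speed = |(-0.201, -10.855)| = 10.857 m/s.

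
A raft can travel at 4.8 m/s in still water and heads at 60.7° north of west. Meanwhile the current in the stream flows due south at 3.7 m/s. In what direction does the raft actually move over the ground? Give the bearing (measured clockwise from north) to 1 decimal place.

Taking east as x and north as y: velocity relative to the water = (-2.349, 4.186) m/s; the water relative to ground = (0.000, -3.700) m/s.
Velocity relative to ground = (-2.349, 4.186) + (0.000, -3.700) = (-2.349, 0.486) m/s.
Bearing = atan2(-2.35, 0.49) = 281.69° clockwise from north.

281.7°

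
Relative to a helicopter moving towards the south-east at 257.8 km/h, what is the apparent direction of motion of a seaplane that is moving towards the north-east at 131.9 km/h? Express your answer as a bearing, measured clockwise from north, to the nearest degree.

Taking east as x and north as y: seaplane velocity = (93.267, 93.267) km/h; helicopter velocity = (182.292, -182.292) km/h.
Velocity of seaplane relative to helicopter = (93.267, 93.267) − (182.292, -182.292) = (-89.025, 275.560) km/h.
Bearing = atan2(-89.02, 275.56) = 342.10° clockwise from north.

342°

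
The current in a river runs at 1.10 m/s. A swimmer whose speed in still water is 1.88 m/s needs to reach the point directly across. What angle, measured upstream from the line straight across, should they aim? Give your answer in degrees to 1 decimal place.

To cancel the current, the upstream component of the swimmer's velocity must equal the flow: 1.88 sin θ = 1.10.
sin θ = 1.10 / 1.88 = 0.5851.
θ = arcsin(0.5851) = 35.811°.

35.8°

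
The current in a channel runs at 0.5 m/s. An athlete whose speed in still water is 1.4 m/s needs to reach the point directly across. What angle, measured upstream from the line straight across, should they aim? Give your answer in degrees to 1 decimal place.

To cancel the current, the upstream component of the athlete's velocity must equal the flow: 1.4 sin θ = 0.5.
sin θ = 0.5 / 1.4 = 0.3571.
θ = arcsin(0.3571) = 20.925°.

20.9°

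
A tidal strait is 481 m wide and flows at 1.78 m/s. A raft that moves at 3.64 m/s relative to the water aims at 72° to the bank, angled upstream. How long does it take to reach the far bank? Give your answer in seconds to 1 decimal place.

138.9 s

The component of the raft's velocity perpendicular to the bank is 3.64 × sin 72° = 3.462 m/s.
The flow acts along the bank and has no component across it.
Time = 481 / 3.462 = 138.943 s.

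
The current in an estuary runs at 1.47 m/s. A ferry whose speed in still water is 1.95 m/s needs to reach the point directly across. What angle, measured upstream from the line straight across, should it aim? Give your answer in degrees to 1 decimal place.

To cancel the current, the upstream component of the ferry's velocity must equal the flow: 1.95 sin θ = 1.47.
sin θ = 1.47 / 1.95 = 0.7538.
θ = arcsin(0.7538) = 48.925°.

48.9°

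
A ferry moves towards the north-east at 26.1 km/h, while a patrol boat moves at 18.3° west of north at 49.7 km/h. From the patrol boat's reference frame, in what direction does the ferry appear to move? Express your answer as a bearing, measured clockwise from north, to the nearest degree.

130°

Taking east as x and north as y: ferry velocity = (18.455, 18.455) km/h; patrol boat velocity = (-15.605, 47.186) km/h.
Velocity of ferry relative to patrol boat = (18.455, 18.455) − (-15.605, 47.186) = (34.061, -28.731) km/h.
Bearing = atan2(34.06, -28.73) = 130.15° clockwise from north.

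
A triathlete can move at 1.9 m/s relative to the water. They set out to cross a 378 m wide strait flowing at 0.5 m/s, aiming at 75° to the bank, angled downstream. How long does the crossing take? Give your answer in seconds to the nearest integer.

206 s

The component of the triathlete's velocity perpendicular to the bank is 1.9 × sin 75° = 1.835 m/s.
Only the cross-stream component determines the crossing time; the current contributes nothing perpendicular to the bank.
Time = 378 / 1.835 = 205.965 s.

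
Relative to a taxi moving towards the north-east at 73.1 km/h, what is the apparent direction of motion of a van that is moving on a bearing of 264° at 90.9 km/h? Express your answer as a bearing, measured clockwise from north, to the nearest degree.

247°

Taking east as x and north as y: van velocity = (-90.402, -9.502) km/h; taxi velocity = (51.690, 51.690) km/h.
Velocity of van relative to taxi = (-90.402, -9.502) − (51.690, 51.690) = (-142.092, -61.191) km/h.
Bearing = atan2(-142.09, -61.19) = 246.70° clockwise from north.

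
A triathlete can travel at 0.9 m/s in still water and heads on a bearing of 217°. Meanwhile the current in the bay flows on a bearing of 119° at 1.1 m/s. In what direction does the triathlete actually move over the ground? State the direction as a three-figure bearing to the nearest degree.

161°

Taking east as x and north as y: velocity relative to the water = (-0.542, -0.719) m/s; the water relative to ground = (0.962, -0.533) m/s.
Velocity relative to ground = (-0.542, -0.719) + (0.962, -0.533) = (0.420, -1.252) m/s.
Bearing = atan2(0.42, -1.25) = 161.44° clockwise from north.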